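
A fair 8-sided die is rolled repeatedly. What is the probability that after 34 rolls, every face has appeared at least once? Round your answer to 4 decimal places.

By inclusion–exclusion over which faces are missing,
P(all seen) = Σ_{j=0}^{8} (-1)^j C(8,j)((8-j)/8)^34
= 1.00000 - 0.08538 + 0.00158 - 0.00001 + 0.00000 - 0.00000 + 0.00000 - 0.00000 + 0.00000
= 0.91619.

0.9162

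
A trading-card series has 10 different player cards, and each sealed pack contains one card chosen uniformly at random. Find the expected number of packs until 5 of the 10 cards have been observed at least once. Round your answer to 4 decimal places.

With k distinct cards already seen, the next new one arrives after an expected 10/(10-k) packs.
Sum over k = 0,...,4: E = 10/10 + 10/9 + 10/8 + 10/7 + 10/6 = 6.45635.

6.4563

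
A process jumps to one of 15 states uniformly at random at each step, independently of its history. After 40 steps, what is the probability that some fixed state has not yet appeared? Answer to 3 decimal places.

Each step misses the fixed state with probability (15-1)/15 = 14/15, independently.
P(still missing after 40) = (14/15)^40 = 0.0633.

0.063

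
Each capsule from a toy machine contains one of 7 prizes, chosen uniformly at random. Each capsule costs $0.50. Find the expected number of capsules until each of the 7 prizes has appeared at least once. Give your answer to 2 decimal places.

Split into phases: going from k distinct to k+1 distinct takes on average 7/(7-k) capsules.
E[T] = 7/7 + 7/6 + 7/5 + ... + 7/2 + 7/1 = 7·H_{7}.
H_{7} = 2.593, so E[T] = 18.150.

18.15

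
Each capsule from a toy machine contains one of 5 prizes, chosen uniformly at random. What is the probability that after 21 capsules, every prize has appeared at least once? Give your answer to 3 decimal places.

0.954

By inclusion–exclusion over which prizes are missing,
P(all seen) = Σ_{j=0}^{5} (-1)^j C(5,j)((5-j)/5)^21
= 1.0000 - 0.0461 + 0.0002 - 0.0000 + 0.0000 - 0.0000
= 0.9541.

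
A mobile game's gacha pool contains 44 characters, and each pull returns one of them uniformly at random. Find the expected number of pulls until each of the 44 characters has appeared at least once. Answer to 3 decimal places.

Split into phases: going from k distinct to k+1 distinct takes on average 44/(44-k) pulls.
E[T] = 44/44 + 44/43 + 44/42 + ... + 44/2 + 44/1 = 44·H_{44}.
H_{44} = 4.3727, so E[T] = 192.3999.

192.400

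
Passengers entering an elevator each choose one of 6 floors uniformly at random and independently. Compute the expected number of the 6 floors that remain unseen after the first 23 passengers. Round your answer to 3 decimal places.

0.091

For each floor, P(unseen after 23) = (5/6)^23 = 0.0151.
By linearity of expectation, E[unseen] = 6·(5/6)^23 = 0.0906.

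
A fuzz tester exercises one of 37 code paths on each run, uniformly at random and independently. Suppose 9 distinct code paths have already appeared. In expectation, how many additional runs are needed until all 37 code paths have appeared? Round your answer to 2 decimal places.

The wait to go from k to k+1 distinct code paths is geometric with mean 37/(37-k).
Sum over k = 9,...,36: E = 37/28 + 37/27 + 37/26 + ... + 37/2 + 37/1 = 145.305.

145.31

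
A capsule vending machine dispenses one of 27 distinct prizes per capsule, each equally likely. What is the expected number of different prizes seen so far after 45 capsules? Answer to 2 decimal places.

For each prize, P(seen in 45 capsules) = 1 - (26/27)^45 = 0.817.
By linearity of expectation, E[distinct seen] = 27·(1 - (26/27)^45) = 22.059.

22.06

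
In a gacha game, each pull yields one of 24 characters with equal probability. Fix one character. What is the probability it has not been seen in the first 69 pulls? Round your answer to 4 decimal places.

On each pull the fixed character fails to appear with probability 23/24.
P(still missing after 69) = (23/24)^69 = 0.05305.

0.0530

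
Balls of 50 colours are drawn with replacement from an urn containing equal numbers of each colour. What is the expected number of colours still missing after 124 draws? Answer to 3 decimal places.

4.083

For each colour, P(unseen after 124) = (49/50)^124 = 0.0817.
By linearity of expectation, E[unseen] = 50·(49/50)^124 = 4.0832.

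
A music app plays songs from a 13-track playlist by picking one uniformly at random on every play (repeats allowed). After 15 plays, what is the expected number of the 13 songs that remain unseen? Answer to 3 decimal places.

3.913

For each song, P(unseen after 15) = (12/13)^15 = 0.3010.
By linearity of expectation, E[unseen] = 13·(12/13)^15 = 3.9130.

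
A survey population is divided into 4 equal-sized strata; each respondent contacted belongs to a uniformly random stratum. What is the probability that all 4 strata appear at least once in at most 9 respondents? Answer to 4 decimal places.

By inclusion–exclusion over which strata are missing,
P(all seen) = Σ_{j=0}^{4} (-1)^j C(4,j)((4-j)/4)^9
= 1.00000 - 0.30034 + 0.01172 - 0.00002 + 0.00000
= 0.71136.

0.7114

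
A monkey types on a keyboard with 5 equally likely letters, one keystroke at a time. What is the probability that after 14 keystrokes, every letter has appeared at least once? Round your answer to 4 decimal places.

By inclusion–exclusion over which letters are missing,
P(all seen) = Σ_{j=0}^{5} (-1)^j C(5,j)((5-j)/5)^14
= 1.00000 - 0.21990 + 0.00784 - 0.00003 + 0.00000 - 0.00000
= 0.78791.

0.7879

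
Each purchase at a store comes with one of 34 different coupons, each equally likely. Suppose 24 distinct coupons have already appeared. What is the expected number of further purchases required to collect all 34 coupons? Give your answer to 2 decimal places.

The wait to go from k to k+1 distinct coupons is geometric with mean 34/(34-k).
Sum over k = 24,...,33: E = 34/10 + 34/9 + 34/8 + ... + 34/2 + 34/1 = 99.585.

99.58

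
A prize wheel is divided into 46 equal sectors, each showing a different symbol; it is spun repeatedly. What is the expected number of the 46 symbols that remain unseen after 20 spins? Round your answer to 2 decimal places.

For each symbol, P(unseen after 20) = (45/46)^20 = 0.644.
By linearity of expectation, E[unseen] = 46·(45/46)^20 = 29.638.

29.64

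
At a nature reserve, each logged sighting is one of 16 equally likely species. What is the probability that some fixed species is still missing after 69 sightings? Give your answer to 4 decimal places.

0.0116

Each sighting misses the fixed species with probability (16-1)/16 = 15/16, independently.
P(still missing after 69) = (15/16)^69 = 0.01164.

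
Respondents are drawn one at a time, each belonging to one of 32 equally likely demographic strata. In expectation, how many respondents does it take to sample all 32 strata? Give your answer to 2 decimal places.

129.87

The wait to go from k to k+1 distinct strata is geometric with mean 32/(32-k).
E[T] = 32/32 + 32/31 + 32/30 + ... + 32/2 + 32/1 = 32·H_{32}.
H_{32} = 4.058, so E[T] = 129.872.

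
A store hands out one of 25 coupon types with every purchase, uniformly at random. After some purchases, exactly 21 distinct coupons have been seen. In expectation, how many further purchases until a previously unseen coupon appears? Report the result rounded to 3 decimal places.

6.250

The number of purchases until the next new coupon is geometric with success probability 4/25, so its mean is 25/4.
E = 25/4 = 6.2500.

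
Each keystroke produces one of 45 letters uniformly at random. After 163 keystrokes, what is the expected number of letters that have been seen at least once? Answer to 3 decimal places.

43.846

For each letter, P(seen in 163 keystrokes) = 1 - (44/45)^163 = 0.9743.
By linearity of expectation, E[distinct seen] = 45·(1 - (44/45)^163) = 43.8456.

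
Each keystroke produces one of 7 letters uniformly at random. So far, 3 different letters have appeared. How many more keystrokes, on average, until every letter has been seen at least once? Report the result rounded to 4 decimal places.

14.5833

From k distinct to k+1 distinct takes on average 7/(7-k) keystrokes.
Sum over k = 3,...,6: E = 7/4 + 7/3 + 7/2 + 7/1 = 14.58333.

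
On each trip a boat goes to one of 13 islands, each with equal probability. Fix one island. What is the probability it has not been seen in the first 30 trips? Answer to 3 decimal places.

Each trip misses the fixed island with probability (13-1)/13 = 12/13, independently.
P(still missing after 30) = (12/13)^30 = 0.0906.

0.091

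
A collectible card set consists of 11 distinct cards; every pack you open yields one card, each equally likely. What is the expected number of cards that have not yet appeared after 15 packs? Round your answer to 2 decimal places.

For each card, P(unseen after 15) = (10/11)^15 = 0.239.
By linearity of expectation, E[unseen] = 11·(10/11)^15 = 2.633.

2.63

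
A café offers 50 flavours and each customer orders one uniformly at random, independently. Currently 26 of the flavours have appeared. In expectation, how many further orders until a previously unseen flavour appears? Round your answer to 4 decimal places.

The number of orders until the next new flavour is geometric with success probability 24/50, so its mean is 50/24.
E = 50/24 = 2.08333.

2.0833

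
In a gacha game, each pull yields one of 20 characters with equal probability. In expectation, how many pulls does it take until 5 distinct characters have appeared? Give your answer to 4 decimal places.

With k distinct characters already seen, the next new one arrives after an expected 20/(20-k) pulls.
Sum over k = 0,...,4: E = 20/20 + 20/19 + 20/18 + 20/17 + 20/16 = 5.59021.

5.5902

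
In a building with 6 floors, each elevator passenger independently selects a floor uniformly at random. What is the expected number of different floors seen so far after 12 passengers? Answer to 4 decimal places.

5.3271

For each floor, P(seen in 12 passengers) = 1 - (5/6)^12 = 0.88784.
By linearity of expectation, E[distinct seen] = 6·(1 - (5/6)^12) = 5.32706.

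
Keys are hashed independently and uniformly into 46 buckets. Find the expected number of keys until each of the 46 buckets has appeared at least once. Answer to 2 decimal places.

203.17

After k distinct buckets have appeared, the next key gives a new one with probability (46-k)/46, so the expected wait for the (k+1)-th is 46/(46-k).
E[T] = 46/46 + 46/45 + 46/44 + ... + 46/2 + 46/1 = 46·H_{46}.
H_{46} = 4.417, so E[T] = 203.168.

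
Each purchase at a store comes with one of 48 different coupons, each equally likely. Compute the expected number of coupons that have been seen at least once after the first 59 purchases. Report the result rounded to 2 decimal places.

For each coupon, P(seen in 59 purchases) = 1 - (47/48)^59 = 0.711.
By linearity of expectation, E[distinct seen] = 48·(1 - (47/48)^59) = 34.139.

34.14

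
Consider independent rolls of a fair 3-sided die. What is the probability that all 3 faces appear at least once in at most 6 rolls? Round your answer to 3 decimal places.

By inclusion–exclusion over which faces are missing,
P(all seen) = Σ_{j=0}^{3} (-1)^j C(3,j)((3-j)/3)^6
= 1.0000 - 0.2634 + 0.0041 - 0.0000
= 0.7407.

0.741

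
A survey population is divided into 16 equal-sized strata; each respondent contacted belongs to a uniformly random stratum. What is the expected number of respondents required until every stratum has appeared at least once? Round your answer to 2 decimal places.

After k distinct strata have appeared, the next respondent gives a new one with probability (16-k)/16, so the expected wait for the (k+1)-th is 16/(16-k).
E[T] = 16/16 + 16/15 + 16/14 + ... + 16/2 + 16/1 = 16·H_{16}.
H_{16} = 3.381, so E[T] = 54.092.

54.09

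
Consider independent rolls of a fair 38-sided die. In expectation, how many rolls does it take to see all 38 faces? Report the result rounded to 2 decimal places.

After k distinct faces have appeared, the next roll gives a new one with probability (38-k)/38, so the expected wait for the (k+1)-th is 38/(38-k).
E[T] = 38/38 + 38/37 + 38/36 + ... + 38/2 + 38/1 = 38·H_{38}.
H_{38} = 4.228, so E[T] = 160.660.

160.66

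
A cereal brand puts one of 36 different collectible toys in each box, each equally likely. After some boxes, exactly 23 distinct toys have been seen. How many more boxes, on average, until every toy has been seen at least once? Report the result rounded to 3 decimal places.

From k distinct to k+1 distinct takes on average 36/(36-k) boxes.
Sum over k = 23,...,35: E = 36/13 + 36/12 + 36/11 + ... + 36/2 + 36/1 = 114.4848.

114.485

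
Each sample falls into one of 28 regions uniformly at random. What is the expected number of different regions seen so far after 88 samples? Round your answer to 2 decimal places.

For each region, P(seen in 88 samples) = 1 - (27/28)^88 = 0.959.
By linearity of expectation, E[distinct seen] = 28·(1 - (27/28)^88) = 26.859.

26.86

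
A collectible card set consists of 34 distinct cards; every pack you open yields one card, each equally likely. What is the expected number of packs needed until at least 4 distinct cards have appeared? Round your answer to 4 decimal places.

Going from k to k+1 distinct takes a geometric number of packs with mean 34/(34-k).
Sum over k = 0,...,3: E = 34/34 + 34/33 + 34/32 + 34/31 = 4.18958.

4.1896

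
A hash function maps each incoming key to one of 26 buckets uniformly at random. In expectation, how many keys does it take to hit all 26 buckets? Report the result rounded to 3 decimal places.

100.215

After k distinct buckets have appeared, the next key gives a new one with probability (26-k)/26, so the expected wait for the (k+1)-th is 26/(26-k).
E[T] = 26/26 + 26/25 + 26/24 + ... + 26/2 + 26/1 = 26·H_{26}.
H_{26} = 3.8544, so E[T] = 100.2149.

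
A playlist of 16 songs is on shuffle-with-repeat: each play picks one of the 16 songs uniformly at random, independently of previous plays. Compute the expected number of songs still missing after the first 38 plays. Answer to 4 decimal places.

1.3773

For each song, P(unseen after 38) = (15/16)^38 = 0.08608.
By linearity of expectation, E[unseen] = 16·(15/16)^38 = 1.37730.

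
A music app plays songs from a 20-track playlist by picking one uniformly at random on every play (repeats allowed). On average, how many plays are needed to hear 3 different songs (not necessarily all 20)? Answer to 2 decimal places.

3.16

With k distinct songs already seen, the next new one arrives after an expected 20/(20-k) plays.
Sum over k = 0,...,2: E = 20/20 + 20/19 + 20/18 = 3.164.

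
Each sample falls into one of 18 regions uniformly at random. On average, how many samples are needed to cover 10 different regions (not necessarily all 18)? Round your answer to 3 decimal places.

Going from k to k+1 distinct takes a geometric number of samples with mean 18/(18-k).
Sum over k = 0,...,9: E = 18/18 + 18/17 + 18/16 + ... + 18/10 + 18/9 = 13.9905.

13.991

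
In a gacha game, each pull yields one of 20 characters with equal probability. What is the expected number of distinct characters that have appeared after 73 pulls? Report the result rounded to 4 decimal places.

19.5270

For each character, P(seen in 73 pulls) = 1 - (19/20)^73 = 0.97635.
By linearity of expectation, E[distinct seen] = 20·(1 - (19/20)^73) = 19.52701.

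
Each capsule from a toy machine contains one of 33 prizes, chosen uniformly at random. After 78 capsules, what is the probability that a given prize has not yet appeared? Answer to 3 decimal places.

0.091

On each capsule the fixed prize fails to appear with probability 32/33.
P(still missing after 78) = (32/33)^78 = 0.0907.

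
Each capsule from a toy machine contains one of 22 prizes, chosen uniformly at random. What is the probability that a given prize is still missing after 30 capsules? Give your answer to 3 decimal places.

Each capsule misses the fixed prize with probability (22-1)/22 = 21/22, independently.
P(still missing after 30) = (21/22)^30 = 0.2477.

0.248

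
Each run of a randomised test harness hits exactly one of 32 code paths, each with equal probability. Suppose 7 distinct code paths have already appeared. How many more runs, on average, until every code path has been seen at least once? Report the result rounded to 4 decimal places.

122.1107

From k distinct to k+1 distinct takes on average 32/(32-k) runs.
Sum over k = 7,...,31: E = 32/25 + 32/24 + 32/23 + ... + 32/2 + 32/1 = 122.11066.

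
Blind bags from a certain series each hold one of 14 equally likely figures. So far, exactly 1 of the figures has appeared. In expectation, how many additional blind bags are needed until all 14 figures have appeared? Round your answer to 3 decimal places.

From k distinct to k+1 distinct takes on average 14/(14-k) blind bags.
Sum over k = 1,...,13: E = 14/13 + 14/12 + 14/11 + ... + 14/2 + 14/1 = 44.5219.

44.522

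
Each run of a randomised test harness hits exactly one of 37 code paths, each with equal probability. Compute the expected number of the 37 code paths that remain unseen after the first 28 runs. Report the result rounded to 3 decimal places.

For each code path, P(unseen after 28) = (36/37)^28 = 0.4643.
By linearity of expectation, E[unseen] = 37·(36/37)^28 = 17.1800.

17.180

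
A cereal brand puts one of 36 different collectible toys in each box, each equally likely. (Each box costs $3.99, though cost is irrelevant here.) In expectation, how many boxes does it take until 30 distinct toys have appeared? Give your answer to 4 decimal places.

62.0841

Going from k to k+1 distinct takes a geometric number of boxes with mean 36/(36-k).
Sum over k = 0,...,29: E = 36/36 + 36/35 + 36/34 + ... + 36/8 + 36/7 = 62.08413.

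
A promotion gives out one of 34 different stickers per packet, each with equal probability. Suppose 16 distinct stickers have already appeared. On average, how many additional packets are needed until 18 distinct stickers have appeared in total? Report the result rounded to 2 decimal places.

3.89

With k distinct stickers already seen, the next new one takes an expected 34/(34-k) packets.
Sum over k = 16,...,17: E = 34/18 + 34/17 = 3.889.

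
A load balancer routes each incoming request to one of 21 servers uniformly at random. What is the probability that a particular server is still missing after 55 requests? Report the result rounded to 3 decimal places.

Each request misses the fixed server with probability (21-1)/21 = 20/21, independently.
P(still missing after 55) = (20/21)^55 = 0.0683.

0.068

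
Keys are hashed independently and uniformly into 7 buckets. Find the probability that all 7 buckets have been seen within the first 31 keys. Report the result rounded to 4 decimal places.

Let A_i be the event that bucket i is missing after 31 keys. By inclusion–exclusion on the A_i,
P(all seen) = Σ_{j=0}^{7} (-1)^j C(7,j)((7-j)/7)^31
= 1.00000 - 0.05885 + 0.00062 - 0.00000 + 0.00000 - 0.00000 + 0.00000 - 0.00000
= 0.94177.

0.9418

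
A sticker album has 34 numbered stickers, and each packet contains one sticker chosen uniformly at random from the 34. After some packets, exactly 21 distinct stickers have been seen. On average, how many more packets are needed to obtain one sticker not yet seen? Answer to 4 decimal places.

2.6154

Each packet yields a new sticker with probability (34-21)/34 = 13/34, so the wait is geometric with mean 34/13.
E = 34/13 = 2.61538.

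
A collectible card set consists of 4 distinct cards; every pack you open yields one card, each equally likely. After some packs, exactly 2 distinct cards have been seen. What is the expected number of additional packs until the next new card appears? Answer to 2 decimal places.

2.00

Each pack yields a new card with probability (4-2)/4 = 2/4, so the wait is geometric with mean 4/2.
E = 4/2 = 2.000.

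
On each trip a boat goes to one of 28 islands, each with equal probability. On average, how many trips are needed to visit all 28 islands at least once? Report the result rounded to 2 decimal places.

109.96

Split into phases: going from k distinct to k+1 distinct takes on average 28/(28-k) trips.
E[T] = 28/28 + 28/27 + 28/26 + ... + 28/2 + 28/1 = 28·H_{28}.
H_{28} = 3.927, so E[T] = 109.961.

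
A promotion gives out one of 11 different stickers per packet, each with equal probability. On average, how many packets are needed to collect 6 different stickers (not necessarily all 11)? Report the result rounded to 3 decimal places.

Going from k to k+1 distinct takes a geometric number of packets with mean 11/(11-k).
Sum over k = 0,...,5: E = 11/11 + 11/10 + 11/9 + 11/8 + 11/7 + 11/6 = 8.1020.

8.102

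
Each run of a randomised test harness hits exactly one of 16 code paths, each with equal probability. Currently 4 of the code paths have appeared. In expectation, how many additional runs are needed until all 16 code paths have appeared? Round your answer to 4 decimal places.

49.6514

The wait to go from k to k+1 distinct code paths is geometric with mean 16/(16-k).
Sum over k = 4,...,15: E = 16/12 + 16/11 + 16/10 + ... + 16/2 + 16/1 = 49.65137.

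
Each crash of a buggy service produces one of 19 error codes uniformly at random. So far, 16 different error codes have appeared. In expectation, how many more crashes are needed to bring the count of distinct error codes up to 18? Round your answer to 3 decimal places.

15.833

From k distinct to k+1 distinct takes on average 19/(19-k) crashes.
Sum over k = 16,...,17: E = 19/3 + 19/2 = 15.8333.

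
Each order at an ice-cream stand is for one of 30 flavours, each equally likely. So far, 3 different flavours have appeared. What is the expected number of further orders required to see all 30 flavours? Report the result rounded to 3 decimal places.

116.744

With k distinct flavours already seen, the next new one takes an expected 30/(30-k) orders.
Sum over k = 3,...,29: E = 30/27 + 30/26 + 30/25 + ... + 30/2 + 30/1 = 116.7437.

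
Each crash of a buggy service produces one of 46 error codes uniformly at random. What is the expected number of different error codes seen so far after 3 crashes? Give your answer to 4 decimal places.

2.9353

For each error code, P(seen in 3 crashes) = 1 - (45/46)^3 = 0.06381.
By linearity of expectation, E[distinct seen] = 46·(1 - (45/46)^3) = 2.93526.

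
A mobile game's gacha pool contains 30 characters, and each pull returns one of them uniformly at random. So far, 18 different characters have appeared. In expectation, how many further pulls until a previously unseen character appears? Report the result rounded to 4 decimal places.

The number of pulls until the next new character is geometric with success probability 12/30, so its mean is 30/12.
E = 30/12 = 2.50000.

2.5000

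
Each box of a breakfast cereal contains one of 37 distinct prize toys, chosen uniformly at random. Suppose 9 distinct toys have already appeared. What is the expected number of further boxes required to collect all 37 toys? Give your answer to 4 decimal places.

From k distinct to k+1 distinct takes on average 37/(37-k) boxes.
Sum over k = 9,...,36: E = 37/28 + 37/27 + 37/26 + ... + 37/2 + 37/1 = 145.30533.

145.3053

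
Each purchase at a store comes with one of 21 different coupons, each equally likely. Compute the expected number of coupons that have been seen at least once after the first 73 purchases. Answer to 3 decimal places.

20.404

For each coupon, P(seen in 73 purchases) = 1 - (20/21)^73 = 0.9716.
By linearity of expectation, E[distinct seen] = 21·(1 - (20/21)^73) = 20.4038.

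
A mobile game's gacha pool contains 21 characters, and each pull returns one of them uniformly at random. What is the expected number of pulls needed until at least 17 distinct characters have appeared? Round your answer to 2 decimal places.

With k distinct characters already seen, the next new one arrives after an expected 21/(21-k) pulls.
Sum over k = 0,...,16: E = 21/21 + 21/20 + 21/19 + ... + 21/6 + 21/5 = 32.803.

32.80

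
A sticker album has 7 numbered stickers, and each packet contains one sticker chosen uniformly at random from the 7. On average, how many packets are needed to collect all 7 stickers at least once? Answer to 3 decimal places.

Split into phases: going from k distinct to k+1 distinct takes on average 7/(7-k) packets.
E[T] = 7/7 + 7/6 + 7/5 + ... + 7/2 + 7/1 = 7·H_{7}.
H_{7} = 2.5929, so E[T] = 18.1500.

18.150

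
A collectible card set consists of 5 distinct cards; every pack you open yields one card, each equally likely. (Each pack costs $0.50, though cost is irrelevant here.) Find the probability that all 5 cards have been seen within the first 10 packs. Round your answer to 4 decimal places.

By inclusion–exclusion over which cards are missing,
P(all seen) = Σ_{j=0}^{5} (-1)^j C(5,j)((5-j)/5)^10
= 1.00000 - 0.53687 + 0.06047 - 0.00105 + 0.00000 - 0.00000
= 0.52255.

0.5225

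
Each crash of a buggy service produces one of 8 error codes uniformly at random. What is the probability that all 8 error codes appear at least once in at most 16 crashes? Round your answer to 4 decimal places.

0.3068

By inclusion–exclusion over which error codes are missing,
P(all seen) = Σ_{j=0}^{8} (-1)^j C(8,j)((8-j)/8)^16
= 1.00000 - 0.94454 + 0.28063 - 0.03036 + 0.00107 - 0.00001 + 0.00000 - 0.00000 + 0.00000
= 0.30680.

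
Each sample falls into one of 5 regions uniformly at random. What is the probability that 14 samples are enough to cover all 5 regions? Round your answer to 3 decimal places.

Let A_i be the event that region i is missing after 14 samples. By inclusion–exclusion on the A_i,
P(all seen) = Σ_{j=0}^{5} (-1)^j C(5,j)((5-j)/5)^14
= 1.0000 - 0.2199 + 0.0078 - 0.0000 + 0.0000 - 0.0000
= 0.7879.

0.788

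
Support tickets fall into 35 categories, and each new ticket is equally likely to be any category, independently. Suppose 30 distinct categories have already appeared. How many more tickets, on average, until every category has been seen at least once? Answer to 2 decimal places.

From k distinct to k+1 distinct takes on average 35/(35-k) tickets.
Sum over k = 30,...,34: E = 35/5 + 35/4 + 35/3 + 35/2 + 35/1 = 79.917.

79.92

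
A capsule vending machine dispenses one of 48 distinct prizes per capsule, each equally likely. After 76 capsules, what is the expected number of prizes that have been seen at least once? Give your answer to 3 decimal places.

For each prize, P(seen in 76 capsules) = 1 - (47/48)^76 = 0.7981.
By linearity of expectation, E[distinct seen] = 48·(1 - (47/48)^76) = 38.3095.

38.310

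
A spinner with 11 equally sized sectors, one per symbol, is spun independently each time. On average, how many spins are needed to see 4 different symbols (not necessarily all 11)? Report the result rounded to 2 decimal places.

4.70

With k distinct symbols already seen, the next new one arrives after an expected 11/(11-k) spins.
Sum over k = 0,...,3: E = 11/11 + 11/10 + 11/9 + 11/8 = 4.697.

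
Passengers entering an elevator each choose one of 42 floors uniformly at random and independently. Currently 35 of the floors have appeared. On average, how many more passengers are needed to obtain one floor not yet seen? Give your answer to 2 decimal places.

6.00

Each passenger yields a new floor with probability (42-35)/42 = 7/42, so the wait is geometric with mean 42/7.
E = 42/7 = 6.000.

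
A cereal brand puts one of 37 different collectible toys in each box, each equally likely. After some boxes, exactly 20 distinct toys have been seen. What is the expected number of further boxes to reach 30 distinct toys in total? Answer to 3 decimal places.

31.328

With k distinct toys already seen, the next new one takes an expected 37/(37-k) boxes.
Sum over k = 20,...,29: E = 37/17 + 37/16 + 37/15 + ... + 37/9 + 37/8 = 31.3277.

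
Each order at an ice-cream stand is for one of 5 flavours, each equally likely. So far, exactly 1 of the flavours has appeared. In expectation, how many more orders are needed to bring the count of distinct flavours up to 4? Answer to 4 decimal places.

From k distinct to k+1 distinct takes on average 5/(5-k) orders.
Sum over k = 1,...,3: E = 5/4 + 5/3 + 5/2 = 5.41667.

5.4167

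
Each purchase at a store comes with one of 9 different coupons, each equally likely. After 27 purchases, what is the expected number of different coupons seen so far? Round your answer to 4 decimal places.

8.6258

For each coupon, P(seen in 27 purchases) = 1 - (8/9)^27 = 0.95842.
By linearity of expectation, E[distinct seen] = 9·(1 - (8/9)^27) = 8.62578.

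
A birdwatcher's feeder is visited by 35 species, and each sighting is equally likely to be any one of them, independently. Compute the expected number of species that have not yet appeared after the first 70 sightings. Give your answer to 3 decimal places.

4.601

For each species, P(unseen after 70) = (34/35)^70 = 0.1315.
By linearity of expectation, E[unseen] = 35·(34/35)^70 = 4.6008.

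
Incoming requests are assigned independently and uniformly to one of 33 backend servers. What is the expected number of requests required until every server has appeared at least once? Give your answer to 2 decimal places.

134.93

Split into phases: going from k distinct to k+1 distinct takes on average 33/(33-k) requests.
E[T] = 33/33 + 33/32 + 33/31 + ... + 33/2 + 33/1 = 33·H_{33}.
H_{33} = 4.089, so E[T] = 134.930.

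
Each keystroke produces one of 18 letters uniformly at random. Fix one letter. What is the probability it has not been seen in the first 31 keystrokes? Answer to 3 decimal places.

On each keystroke the fixed letter fails to appear with probability 17/18.
P(still missing after 31) = (17/18)^31 = 0.1700.

0.170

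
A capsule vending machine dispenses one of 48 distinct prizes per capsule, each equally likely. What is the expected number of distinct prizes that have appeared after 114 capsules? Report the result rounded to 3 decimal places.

43.646

For each prize, P(seen in 114 capsules) = 1 - (47/48)^114 = 0.9093.
By linearity of expectation, E[distinct seen] = 48·(1 - (47/48)^114) = 43.6459.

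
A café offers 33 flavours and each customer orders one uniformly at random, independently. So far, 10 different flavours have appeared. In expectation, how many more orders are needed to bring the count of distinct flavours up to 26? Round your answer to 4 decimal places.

37.6673

The wait to go from k to k+1 distinct flavours is geometric with mean 33/(33-k).
Sum over k = 10,...,25: E = 33/23 + 33/22 + 33/21 + ... + 33/9 + 33/8 = 37.66733.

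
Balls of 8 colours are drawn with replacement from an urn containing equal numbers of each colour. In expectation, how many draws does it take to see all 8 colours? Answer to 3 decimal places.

21.743

After k distinct colours have appeared, the next draw gives a new one with probability (8-k)/8, so the expected wait for the (k+1)-th is 8/(8-k).
E[T] = 8/8 + 8/7 + 8/6 + ... + 8/2 + 8/1 = 8·H_{8}.
H_{8} = 2.7179, so E[T] = 21.7429.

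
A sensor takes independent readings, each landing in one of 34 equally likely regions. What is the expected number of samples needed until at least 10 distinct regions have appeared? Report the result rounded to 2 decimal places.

With k distinct regions already seen, the next new one arrives after an expected 34/(34-k) samples.
Sum over k = 0,...,9: E = 34/34 + 34/33 + 34/32 + ... + 34/26 + 34/25 = 11.637.

11.64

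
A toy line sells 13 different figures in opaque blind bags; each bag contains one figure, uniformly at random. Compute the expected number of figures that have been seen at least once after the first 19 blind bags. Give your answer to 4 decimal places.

10.1591

For each figure, P(seen in 19 blind bags) = 1 - (12/13)^19 = 0.78147.
By linearity of expectation, E[distinct seen] = 13·(1 - (12/13)^19) = 10.15905.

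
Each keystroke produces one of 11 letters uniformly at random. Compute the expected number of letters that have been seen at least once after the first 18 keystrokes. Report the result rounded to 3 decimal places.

9.022

For each letter, P(seen in 18 keystrokes) = 1 - (10/11)^18 = 0.8201.
By linearity of expectation, E[distinct seen] = 11·(1 - (10/11)^18) = 9.0216.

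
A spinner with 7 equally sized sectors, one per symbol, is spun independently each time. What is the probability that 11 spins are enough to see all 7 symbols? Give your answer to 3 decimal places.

0.163

Let A_i be the event that symbol i is missing after 11 spins. By inclusion–exclusion on the A_i,
P(all seen) = Σ_{j=0}^{7} (-1)^j C(7,j)((7-j)/7)^11
= 1.0000 - 1.2843 + 0.5186 - 0.0742 + 0.0031 - 0.0000 + 0.0000 - 0.0000
= 0.1631.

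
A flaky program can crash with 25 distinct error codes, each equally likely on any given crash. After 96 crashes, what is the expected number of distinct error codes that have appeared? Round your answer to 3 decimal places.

24.503

For each error code, P(seen in 96 crashes) = 1 - (24/25)^96 = 0.9801.
By linearity of expectation, E[distinct seen] = 25·(1 - (24/25)^96) = 24.5034.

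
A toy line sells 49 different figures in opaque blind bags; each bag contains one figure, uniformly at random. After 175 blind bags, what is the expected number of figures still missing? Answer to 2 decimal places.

1.33

For each figure, P(unseen after 175) = (48/49)^175 = 0.027.
By linearity of expectation, E[unseen] = 49·(48/49)^175 = 1.328.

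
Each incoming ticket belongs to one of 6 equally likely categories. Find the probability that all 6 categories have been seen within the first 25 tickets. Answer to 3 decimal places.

0.938

Let A_i be the event that category i is missing after 25 tickets. By inclusion–exclusion on the A_i,
P(all seen) = Σ_{j=0}^{6} (-1)^j C(6,j)((6-j)/6)^25
= 1.0000 - 0.0629 + 0.0006 - 0.0000 + 0.0000 - 0.0000 + 0.0000
= 0.9377.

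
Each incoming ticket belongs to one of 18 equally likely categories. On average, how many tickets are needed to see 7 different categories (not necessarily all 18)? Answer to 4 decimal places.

8.5542

Going from k to k+1 distinct takes a geometric number of tickets with mean 18/(18-k).
Sum over k = 0,...,6: E = 18/18 + 18/17 + 18/16 + ... + 18/13 + 18/12 = 8.55415.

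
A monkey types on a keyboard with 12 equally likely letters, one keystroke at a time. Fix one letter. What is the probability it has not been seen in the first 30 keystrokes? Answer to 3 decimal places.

0.074

On each keystroke the fixed letter fails to appear with probability 11/12.
P(still missing after 30) = (11/12)^30 = 0.0735.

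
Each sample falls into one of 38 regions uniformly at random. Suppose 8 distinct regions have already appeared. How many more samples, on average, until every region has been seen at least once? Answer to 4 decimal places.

With k distinct regions already seen, the next new one takes an expected 38/(38-k) samples.
Sum over k = 8,...,37: E = 38/30 + 38/29 + 38/28 + ... + 38/2 + 38/1 = 151.80951.

151.8095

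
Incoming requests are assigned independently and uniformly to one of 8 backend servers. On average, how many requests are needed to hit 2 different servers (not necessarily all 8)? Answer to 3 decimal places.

2.143

With k distinct servers already seen, the next new one arrives after an expected 8/(8-k) requests.
Sum over k = 0,...,1: E = 8/8 + 8/7 = 2.1429.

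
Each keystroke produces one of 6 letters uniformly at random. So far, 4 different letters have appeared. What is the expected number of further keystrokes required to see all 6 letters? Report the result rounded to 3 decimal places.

9.000

With k distinct letters already seen, the next new one takes an expected 6/(6-k) keystrokes.
Sum over k = 4,...,5: E = 6/2 + 6/1 = 9.0000.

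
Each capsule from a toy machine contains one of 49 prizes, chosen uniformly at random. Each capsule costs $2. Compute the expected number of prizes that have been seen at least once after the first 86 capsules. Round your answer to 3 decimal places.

For each prize, P(seen in 86 capsules) = 1 - (48/49)^86 = 0.8302.
By linearity of expectation, E[distinct seen] = 49·(1 - (48/49)^86) = 40.6808.

40.681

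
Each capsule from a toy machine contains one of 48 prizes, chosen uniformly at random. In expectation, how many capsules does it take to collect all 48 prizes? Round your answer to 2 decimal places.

214.02

The wait to go from k to k+1 distinct prizes is geometric with mean 48/(48-k).
E[T] = 48/48 + 48/47 + 48/46 + ... + 48/2 + 48/1 = 48·H_{48}.
H_{48} = 4.459, so E[T] = 214.022.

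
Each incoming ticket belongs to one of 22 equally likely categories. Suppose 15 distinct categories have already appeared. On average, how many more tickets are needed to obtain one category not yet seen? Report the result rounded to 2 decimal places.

3.14

The number of tickets until the next new category is geometric with success probability 7/22, so its mean is 22/7.
E = 22/7 = 3.143.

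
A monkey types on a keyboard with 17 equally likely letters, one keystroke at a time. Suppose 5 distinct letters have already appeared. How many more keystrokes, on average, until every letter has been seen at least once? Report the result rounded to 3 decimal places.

The wait to go from k to k+1 distinct letters is geometric with mean 17/(17-k).
Sum over k = 5,...,16: E = 17/12 + 17/11 + 17/10 + ... + 17/2 + 17/1 = 52.7546.

52.755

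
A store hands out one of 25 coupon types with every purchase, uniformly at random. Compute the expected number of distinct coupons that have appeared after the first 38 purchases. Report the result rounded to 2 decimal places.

For each coupon, P(seen in 38 purchases) = 1 - (24/25)^38 = 0.788.
By linearity of expectation, E[distinct seen] = 25·(1 - (24/25)^38) = 19.700.

19.70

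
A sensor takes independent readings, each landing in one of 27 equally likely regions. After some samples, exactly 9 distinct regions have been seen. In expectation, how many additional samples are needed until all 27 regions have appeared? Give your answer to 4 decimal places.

With k distinct regions already seen, the next new one takes an expected 27/(27-k) samples.
Sum over k = 9,...,26: E = 27/18 + 27/17 + 27/16 + ... + 27/2 + 27/1 = 94.36792.

94.3679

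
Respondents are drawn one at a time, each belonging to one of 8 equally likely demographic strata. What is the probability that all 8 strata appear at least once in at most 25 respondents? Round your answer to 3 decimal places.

0.737

By inclusion–exclusion over which strata are missing,
P(all seen) = Σ_{j=0}^{8} (-1)^j C(8,j)((8-j)/8)^25
= 1.0000 - 0.2840 + 0.0211 - 0.0004 + 0.0000 - 0.0000 + 0.0000 - 0.0000 + 0.0000
= 0.7366.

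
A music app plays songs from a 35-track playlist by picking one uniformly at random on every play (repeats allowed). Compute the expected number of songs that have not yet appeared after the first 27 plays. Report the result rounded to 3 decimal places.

16.002

For each song, P(unseen after 27) = (34/35)^27 = 0.4572.
By linearity of expectation, E[unseen] = 35·(34/35)^27 = 16.0015.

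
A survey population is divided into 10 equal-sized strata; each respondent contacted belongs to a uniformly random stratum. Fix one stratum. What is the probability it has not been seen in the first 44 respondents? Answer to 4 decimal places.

0.0097

Each respondent misses the fixed stratum with probability (10-1)/10 = 9/10, independently.
P(still missing after 44) = (9/10)^44 = 0.00970.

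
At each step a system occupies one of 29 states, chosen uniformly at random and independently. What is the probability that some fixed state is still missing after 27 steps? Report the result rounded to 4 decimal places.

0.3877

Each step misses the fixed state with probability (29-1)/29 = 28/29, independently.
P(still missing after 27) = (28/29)^27 = 0.38772.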